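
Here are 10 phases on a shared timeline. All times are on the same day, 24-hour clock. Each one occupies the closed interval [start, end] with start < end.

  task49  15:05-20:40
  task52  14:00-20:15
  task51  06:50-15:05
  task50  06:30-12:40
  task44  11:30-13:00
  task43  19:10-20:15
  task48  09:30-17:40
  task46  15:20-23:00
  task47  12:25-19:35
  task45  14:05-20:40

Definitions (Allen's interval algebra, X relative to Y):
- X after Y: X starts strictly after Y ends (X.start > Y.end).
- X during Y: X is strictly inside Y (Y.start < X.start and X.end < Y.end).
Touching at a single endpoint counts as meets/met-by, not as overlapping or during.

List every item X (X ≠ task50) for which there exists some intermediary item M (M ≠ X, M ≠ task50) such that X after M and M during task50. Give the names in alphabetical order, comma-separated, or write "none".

Target task50 = [06:30, 12:40].
Intermediaries M with M during task50: none.
Union: none.

none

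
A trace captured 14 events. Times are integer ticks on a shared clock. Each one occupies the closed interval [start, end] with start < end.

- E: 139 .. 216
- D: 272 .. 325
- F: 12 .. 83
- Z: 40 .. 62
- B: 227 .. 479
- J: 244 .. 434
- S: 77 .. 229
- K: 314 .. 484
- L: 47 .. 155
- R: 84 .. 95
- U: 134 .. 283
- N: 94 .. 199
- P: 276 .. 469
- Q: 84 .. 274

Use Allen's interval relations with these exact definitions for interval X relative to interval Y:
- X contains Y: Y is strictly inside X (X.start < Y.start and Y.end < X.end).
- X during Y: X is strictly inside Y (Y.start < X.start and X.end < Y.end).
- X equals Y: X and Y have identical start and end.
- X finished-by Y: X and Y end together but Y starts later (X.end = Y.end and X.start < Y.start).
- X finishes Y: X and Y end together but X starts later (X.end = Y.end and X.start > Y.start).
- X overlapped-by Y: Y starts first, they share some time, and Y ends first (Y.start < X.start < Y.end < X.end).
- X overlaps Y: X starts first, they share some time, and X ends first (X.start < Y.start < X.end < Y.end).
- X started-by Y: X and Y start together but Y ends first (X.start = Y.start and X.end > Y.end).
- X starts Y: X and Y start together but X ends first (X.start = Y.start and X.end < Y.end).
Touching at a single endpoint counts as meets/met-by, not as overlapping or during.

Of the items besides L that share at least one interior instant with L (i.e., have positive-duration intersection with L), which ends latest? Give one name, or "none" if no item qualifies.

U

Target L = [47, 155].
B [227, 479] → after → excluded.
D [272, 325] → after → excluded.
E [139, 216] → overlapped-by → candidate.
F [12, 83] → overlaps → candidate.
J [244, 434] → after → excluded.
K [314, 484] → after → excluded.
N [94, 199] → overlapped-by → candidate.
P [276, 469] → after → excluded.
Q [84, 274] → overlapped-by → candidate.
R [84, 95] → during → candidate.
S [77, 229] → overlapped-by → candidate.
U [134, 283] → overlapped-by → candidate.
Z [40, 62] → overlaps → candidate.
Among candidates, latest end is 283 → U.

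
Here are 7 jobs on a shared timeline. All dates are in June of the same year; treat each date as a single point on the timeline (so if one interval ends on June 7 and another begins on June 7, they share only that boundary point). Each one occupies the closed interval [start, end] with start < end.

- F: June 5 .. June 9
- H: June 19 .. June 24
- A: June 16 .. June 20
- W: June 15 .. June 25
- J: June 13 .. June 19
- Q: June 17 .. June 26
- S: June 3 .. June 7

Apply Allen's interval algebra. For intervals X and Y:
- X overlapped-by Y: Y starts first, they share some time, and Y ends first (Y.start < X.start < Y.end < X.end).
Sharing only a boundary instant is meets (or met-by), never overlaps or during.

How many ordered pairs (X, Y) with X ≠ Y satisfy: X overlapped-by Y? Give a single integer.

Checking all 42 ordered pairs for relation 'overlapped-by'; matching pairs in alphabetical order:
(A, J): A overlapped-by J ✓
(F, S): F overlapped-by S ✓
(H, A): H overlapped-by A ✓
(Q, A): Q overlapped-by A ✓
(Q, J): Q overlapped-by J ✓
(Q, W): Q overlapped-by W ✓
(W, J): W overlapped-by J ✓
Count: 7.

7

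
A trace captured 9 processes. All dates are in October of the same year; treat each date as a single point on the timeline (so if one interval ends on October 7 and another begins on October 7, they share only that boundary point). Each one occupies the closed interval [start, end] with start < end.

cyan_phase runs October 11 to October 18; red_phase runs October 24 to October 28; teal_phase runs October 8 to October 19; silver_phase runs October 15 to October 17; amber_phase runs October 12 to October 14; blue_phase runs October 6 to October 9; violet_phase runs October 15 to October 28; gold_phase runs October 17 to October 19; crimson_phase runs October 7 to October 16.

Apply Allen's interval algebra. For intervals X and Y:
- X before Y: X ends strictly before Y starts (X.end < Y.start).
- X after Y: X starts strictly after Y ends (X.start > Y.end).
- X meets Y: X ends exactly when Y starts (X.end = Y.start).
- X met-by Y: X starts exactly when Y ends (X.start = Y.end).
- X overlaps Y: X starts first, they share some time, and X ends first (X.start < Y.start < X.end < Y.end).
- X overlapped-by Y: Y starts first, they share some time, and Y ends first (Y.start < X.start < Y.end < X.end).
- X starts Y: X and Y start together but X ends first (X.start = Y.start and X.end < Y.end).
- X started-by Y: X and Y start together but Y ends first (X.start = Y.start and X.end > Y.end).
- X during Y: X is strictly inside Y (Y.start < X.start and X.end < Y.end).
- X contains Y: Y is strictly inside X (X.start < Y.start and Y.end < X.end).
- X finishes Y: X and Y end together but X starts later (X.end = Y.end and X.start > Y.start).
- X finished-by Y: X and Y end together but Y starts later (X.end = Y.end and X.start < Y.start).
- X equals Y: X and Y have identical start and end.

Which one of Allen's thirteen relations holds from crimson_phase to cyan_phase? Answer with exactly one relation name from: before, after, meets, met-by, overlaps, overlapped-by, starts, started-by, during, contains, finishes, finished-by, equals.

overlaps

crimson_phase = [October 7, October 16]; cyan_phase = [October 11, October 18].
Compare endpoints: crimson_phase.start < cyan_phase.start, crimson_phase.start < cyan_phase.end, crimson_phase.end > cyan_phase.start, crimson_phase.end < cyan_phase.end.
That pattern is 'overlaps'.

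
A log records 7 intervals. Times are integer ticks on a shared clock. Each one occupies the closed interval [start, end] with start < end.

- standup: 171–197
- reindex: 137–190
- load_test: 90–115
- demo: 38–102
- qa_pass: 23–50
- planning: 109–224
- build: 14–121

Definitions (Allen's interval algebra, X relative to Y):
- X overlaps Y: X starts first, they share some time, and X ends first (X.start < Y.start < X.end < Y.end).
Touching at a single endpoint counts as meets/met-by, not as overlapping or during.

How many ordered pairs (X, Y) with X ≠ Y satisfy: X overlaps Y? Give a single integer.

Checking all 42 ordered pairs for relation 'overlaps'; matching pairs in alphabetical order:
(build, planning): build overlaps planning ✓
(demo, load_test): demo overlaps load_test ✓
(load_test, planning): load_test overlaps planning ✓
(qa_pass, demo): qa_pass overlaps demo ✓
(reindex, standup): reindex overlaps standup ✓
Count: 5.

5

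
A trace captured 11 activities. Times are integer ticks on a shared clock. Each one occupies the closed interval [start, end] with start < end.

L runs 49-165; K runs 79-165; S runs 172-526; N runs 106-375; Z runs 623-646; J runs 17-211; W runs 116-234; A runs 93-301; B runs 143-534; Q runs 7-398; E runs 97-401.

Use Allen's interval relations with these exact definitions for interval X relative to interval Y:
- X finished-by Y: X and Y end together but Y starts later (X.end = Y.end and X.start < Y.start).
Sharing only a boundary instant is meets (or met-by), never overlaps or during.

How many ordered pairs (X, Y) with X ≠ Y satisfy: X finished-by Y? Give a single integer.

Checking all 110 ordered pairs for relation 'finished-by'; matching pairs in alphabetical order:
(L, K): L finished-by K ✓
Count: 1.

1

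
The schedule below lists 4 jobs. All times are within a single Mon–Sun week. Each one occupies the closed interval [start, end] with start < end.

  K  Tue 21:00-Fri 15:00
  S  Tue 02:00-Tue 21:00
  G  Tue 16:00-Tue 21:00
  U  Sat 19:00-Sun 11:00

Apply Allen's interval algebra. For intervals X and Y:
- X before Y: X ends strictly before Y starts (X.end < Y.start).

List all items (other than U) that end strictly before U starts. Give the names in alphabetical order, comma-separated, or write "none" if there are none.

Target U = [Sat 19:00, Sun 11:00].
G [Tue 16:00, Tue 21:00] → before → yes.
K [Tue 21:00, Fri 15:00] → before → yes.
S [Tue 02:00, Tue 21:00] → before → yes.
Result: G, K, S.

G, K, S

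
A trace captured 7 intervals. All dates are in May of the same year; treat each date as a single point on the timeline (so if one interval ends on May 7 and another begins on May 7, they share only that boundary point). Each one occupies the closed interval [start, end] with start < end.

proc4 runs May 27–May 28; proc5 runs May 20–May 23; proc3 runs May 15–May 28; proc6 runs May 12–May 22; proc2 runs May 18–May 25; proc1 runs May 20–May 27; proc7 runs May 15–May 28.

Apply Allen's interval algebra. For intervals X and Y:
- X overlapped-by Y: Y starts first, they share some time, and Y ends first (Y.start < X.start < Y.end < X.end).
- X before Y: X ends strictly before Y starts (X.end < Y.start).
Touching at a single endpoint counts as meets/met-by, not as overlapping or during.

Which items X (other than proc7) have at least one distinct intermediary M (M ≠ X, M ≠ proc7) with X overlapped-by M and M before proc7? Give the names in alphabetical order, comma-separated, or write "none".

Target proc7 = [May 15, May 28].
Intermediaries M with M before proc7: none.
Union: none.

none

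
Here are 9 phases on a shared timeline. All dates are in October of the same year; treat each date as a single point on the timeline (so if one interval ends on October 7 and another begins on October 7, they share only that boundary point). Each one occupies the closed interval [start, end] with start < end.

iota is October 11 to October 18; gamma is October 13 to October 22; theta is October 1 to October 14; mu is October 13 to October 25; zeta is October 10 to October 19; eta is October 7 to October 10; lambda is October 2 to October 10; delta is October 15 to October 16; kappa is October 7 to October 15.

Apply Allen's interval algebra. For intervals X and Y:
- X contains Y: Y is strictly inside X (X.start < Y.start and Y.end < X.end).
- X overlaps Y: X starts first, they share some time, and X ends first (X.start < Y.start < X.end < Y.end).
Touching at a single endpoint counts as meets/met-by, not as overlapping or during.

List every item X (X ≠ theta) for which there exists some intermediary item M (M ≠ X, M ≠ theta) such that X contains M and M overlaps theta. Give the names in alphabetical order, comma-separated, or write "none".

Target theta = [October 1, October 14].
Intermediaries M with M overlaps theta: none.
Union: none.

none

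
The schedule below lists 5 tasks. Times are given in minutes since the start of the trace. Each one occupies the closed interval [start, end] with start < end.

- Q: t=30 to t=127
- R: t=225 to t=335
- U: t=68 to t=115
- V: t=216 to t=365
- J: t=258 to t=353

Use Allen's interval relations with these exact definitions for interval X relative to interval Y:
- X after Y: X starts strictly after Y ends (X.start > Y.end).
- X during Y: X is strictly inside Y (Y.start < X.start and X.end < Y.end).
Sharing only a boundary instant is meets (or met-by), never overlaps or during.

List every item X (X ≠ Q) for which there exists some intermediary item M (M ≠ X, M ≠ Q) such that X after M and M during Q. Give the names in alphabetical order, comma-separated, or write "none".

Target Q = [t=30, t=127].
Intermediaries M with M during Q: U.
Via U — items with X after U: J, R, V.
Union: J, R, V.

J, R, V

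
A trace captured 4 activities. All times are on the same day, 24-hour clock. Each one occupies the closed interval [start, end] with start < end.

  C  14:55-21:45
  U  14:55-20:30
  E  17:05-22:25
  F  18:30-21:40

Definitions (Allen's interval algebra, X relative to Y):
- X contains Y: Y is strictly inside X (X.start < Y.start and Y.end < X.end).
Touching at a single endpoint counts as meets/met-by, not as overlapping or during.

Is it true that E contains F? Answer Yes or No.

Yes

E = [17:05, 22:25], F = [18:30, 21:40].
Actual relation of E to F: contains.
Asked whether 'contains' holds → Yes.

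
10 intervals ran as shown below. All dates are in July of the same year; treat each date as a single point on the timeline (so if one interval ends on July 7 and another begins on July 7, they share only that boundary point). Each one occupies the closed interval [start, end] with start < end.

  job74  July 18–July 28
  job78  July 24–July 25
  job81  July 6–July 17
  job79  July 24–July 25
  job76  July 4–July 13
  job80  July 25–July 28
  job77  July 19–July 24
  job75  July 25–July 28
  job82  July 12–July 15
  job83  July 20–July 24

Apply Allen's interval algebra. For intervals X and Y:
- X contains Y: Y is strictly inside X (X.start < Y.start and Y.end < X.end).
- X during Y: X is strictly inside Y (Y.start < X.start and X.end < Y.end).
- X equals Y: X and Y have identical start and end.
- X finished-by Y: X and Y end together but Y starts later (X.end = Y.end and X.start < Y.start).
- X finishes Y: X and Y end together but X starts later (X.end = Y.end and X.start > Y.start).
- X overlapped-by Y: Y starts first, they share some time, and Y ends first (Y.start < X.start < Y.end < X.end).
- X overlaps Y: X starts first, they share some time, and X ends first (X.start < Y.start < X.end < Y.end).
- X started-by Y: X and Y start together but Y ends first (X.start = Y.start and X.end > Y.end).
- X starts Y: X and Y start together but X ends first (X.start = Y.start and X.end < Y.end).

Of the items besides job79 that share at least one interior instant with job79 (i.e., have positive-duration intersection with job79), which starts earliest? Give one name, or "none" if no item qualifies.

job74

Target job79 = [July 24, July 25].
job74 [July 18, July 28] → contains → candidate.
job75 [July 25, July 28] → met-by → excluded.
job76 [July 4, July 13] → before → excluded.
job77 [July 19, July 24] → meets → excluded.
job78 [July 24, July 25] → equals → candidate.
job80 [July 25, July 28] → met-by → excluded.
job81 [July 6, July 17] → before → excluded.
job82 [July 12, July 15] → before → excluded.
job83 [July 20, July 24] → meets → excluded.
Among candidates, earliest start is July 18 → job74.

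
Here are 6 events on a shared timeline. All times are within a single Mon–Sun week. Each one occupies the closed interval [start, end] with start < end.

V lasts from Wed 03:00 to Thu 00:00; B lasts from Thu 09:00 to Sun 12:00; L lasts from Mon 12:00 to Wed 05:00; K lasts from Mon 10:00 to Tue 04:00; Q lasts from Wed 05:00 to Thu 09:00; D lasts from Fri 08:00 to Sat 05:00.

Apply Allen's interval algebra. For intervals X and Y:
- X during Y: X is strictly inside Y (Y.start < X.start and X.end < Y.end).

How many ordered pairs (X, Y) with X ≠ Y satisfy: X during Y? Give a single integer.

1

Checking all 30 ordered pairs for relation 'during'; matching pairs in alphabetical order:
(D, B): D during B ✓
Count: 1.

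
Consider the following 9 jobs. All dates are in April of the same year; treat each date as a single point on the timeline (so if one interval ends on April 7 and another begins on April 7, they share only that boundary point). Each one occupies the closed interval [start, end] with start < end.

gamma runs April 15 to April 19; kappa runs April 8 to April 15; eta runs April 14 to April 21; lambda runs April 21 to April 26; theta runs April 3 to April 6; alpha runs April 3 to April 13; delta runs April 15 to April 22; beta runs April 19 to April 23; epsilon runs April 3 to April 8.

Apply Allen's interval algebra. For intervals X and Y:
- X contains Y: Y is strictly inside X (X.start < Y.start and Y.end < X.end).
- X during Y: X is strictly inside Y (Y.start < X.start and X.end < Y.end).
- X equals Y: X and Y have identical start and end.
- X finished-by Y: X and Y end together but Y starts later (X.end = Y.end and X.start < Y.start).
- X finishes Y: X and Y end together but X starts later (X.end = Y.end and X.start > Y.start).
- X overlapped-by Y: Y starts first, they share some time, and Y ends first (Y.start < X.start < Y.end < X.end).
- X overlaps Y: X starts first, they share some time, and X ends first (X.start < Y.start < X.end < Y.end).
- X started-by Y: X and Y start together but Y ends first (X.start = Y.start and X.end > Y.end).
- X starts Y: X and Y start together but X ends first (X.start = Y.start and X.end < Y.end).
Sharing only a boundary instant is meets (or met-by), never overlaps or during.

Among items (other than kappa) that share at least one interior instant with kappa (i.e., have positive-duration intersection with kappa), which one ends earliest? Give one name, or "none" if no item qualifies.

Target kappa = [April 8, April 15].
alpha [April 3, April 13] → overlaps → candidate.
beta [April 19, April 23] → after → excluded.
delta [April 15, April 22] → met-by → excluded.
epsilon [April 3, April 8] → meets → excluded.
eta [April 14, April 21] → overlapped-by → candidate.
gamma [April 15, April 19] → met-by → excluded.
lambda [April 21, April 26] → after → excluded.
theta [April 3, April 6] → before → excluded.
Among candidates, earliest end is April 13 → alpha.

alpha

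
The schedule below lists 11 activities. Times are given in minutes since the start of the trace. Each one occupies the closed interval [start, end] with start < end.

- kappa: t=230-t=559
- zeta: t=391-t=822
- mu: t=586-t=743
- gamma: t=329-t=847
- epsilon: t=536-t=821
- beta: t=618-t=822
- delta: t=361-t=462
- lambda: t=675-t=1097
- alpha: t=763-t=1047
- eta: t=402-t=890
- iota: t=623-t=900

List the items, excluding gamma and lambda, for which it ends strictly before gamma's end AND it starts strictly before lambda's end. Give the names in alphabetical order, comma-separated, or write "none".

Conditions: its end is strictly before gamma's end (X.end < t=847) AND its start is strictly before lambda's end (X.start < t=1097).
alpha: end t=1047 < t=847? ✗; start t=763 < t=1097? ✓ → no.
beta: end t=822 < t=847? ✓; start t=618 < t=1097? ✓ → yes.
delta: end t=462 < t=847? ✓; start t=361 < t=1097? ✓ → yes.
epsilon: end t=821 < t=847? ✓; start t=536 < t=1097? ✓ → yes.
eta: end t=890 < t=847? ✗; start t=402 < t=1097? ✓ → no.
iota: end t=900 < t=847? ✗; start t=623 < t=1097? ✓ → no.
kappa: end t=559 < t=847? ✓; start t=230 < t=1097? ✓ → yes.
mu: end t=743 < t=847? ✓; start t=586 < t=1097? ✓ → yes.
zeta: end t=822 < t=847? ✓; start t=391 < t=1097? ✓ → yes.
Result: beta, delta, epsilon, kappa, mu, zeta.

beta, delta, epsilon, kappa, mu, zeta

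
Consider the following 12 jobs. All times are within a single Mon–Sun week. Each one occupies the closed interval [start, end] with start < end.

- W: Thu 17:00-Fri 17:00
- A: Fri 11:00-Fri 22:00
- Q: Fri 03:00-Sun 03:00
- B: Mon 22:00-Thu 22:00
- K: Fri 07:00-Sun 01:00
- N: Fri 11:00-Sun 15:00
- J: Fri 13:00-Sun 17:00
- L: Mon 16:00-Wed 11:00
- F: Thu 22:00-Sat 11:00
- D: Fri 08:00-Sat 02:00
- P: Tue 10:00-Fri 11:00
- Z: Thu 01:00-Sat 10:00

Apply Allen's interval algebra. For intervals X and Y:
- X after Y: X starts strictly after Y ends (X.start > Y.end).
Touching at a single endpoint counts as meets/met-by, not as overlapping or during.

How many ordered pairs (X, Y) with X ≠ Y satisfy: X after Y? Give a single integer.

16

Checking all 132 ordered pairs for relation 'after'; matching pairs in alphabetical order:
(A, B): A after B ✓
(A, L): A after L ✓
(D, B): D after B ✓
(D, L): D after L ✓
(F, L): F after L ✓
(J, B): J after B ✓
(J, L): J after L ✓
(J, P): J after P ✓
(K, B): K after B ✓
(K, L): K after L ✓
(N, B): N after B ✓
(N, L): N after L ✓
(Q, B): Q after B ✓
(Q, L): Q after L ✓
(W, L): W after L ✓
(Z, L): Z after L ✓
Count: 16.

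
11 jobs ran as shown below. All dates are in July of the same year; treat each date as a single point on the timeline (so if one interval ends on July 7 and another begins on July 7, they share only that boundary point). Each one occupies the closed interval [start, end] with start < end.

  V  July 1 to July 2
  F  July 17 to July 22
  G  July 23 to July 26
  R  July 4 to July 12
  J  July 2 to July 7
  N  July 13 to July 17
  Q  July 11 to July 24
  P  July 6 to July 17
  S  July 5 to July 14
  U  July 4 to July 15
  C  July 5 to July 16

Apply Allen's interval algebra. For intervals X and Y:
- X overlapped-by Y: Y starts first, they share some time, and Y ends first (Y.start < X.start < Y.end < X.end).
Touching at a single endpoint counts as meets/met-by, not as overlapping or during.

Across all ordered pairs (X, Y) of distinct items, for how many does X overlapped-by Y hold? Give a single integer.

21

Checking all 110 ordered pairs for relation 'overlapped-by'; matching pairs in alphabetical order:
(C, J): C overlapped-by J ✓
(C, R): C overlapped-by R ✓
(C, U): C overlapped-by U ✓
(G, Q): G overlapped-by Q ✓
(N, C): N overlapped-by C ✓
(N, S): N overlapped-by S ✓
(N, U): N overlapped-by U ✓
(P, C): P overlapped-by C ✓
(P, J): P overlapped-by J ✓
(P, R): P overlapped-by R ✓
(P, S): P overlapped-by S ✓
(P, U): P overlapped-by U ✓
(Q, C): Q overlapped-by C ✓
(Q, P): Q overlapped-by P ✓
(Q, R): Q overlapped-by R ✓
(Q, S): Q overlapped-by S ✓
(Q, U): Q overlapped-by U ✓
(R, J): R overlapped-by J ✓
(S, J): S overlapped-by J ✓
(S, R): S overlapped-by R ✓
(U, J): U overlapped-by J ✓
Count: 21.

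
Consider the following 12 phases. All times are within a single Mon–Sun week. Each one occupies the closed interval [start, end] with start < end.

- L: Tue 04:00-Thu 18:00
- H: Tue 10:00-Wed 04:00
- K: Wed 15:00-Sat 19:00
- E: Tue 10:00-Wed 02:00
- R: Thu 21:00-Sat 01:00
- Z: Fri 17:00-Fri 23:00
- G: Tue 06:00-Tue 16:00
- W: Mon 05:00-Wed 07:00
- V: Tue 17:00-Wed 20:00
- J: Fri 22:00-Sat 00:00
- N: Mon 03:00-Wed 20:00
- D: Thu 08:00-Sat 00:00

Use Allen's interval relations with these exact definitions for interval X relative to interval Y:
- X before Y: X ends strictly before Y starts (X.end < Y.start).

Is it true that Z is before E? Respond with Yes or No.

No

Z = [Fri 17:00, Fri 23:00], E = [Tue 10:00, Wed 02:00].
Actual relation of Z to E: after.
Asked whether 'before' holds → No.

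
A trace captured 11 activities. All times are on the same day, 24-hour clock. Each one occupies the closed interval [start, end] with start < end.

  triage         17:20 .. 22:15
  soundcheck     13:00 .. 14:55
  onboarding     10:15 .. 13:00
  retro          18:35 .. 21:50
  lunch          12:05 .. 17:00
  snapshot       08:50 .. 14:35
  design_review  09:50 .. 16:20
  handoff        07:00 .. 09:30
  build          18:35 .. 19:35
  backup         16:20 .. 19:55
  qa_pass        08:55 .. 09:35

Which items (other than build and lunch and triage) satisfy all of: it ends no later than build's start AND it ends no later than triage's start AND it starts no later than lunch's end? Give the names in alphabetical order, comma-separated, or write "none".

Conditions: its end is no later than build's start (X.end <= 18:35) AND its end is no later than triage's start (X.end <= 17:20) AND its start is no later than lunch's end (X.start <= 17:00).
backup: end 19:55 <= 18:35? ✗; end 19:55 <= 17:20? ✗; start 16:20 <= 17:00? ✓ → no.
design_review: end 16:20 <= 18:35? ✓; end 16:20 <= 17:20? ✓; start 09:50 <= 17:00? ✓ → yes.
handoff: end 09:30 <= 18:35? ✓; end 09:30 <= 17:20? ✓; start 07:00 <= 17:00? ✓ → yes.
onboarding: end 13:00 <= 18:35? ✓; end 13:00 <= 17:20? ✓; start 10:15 <= 17:00? ✓ → yes.
qa_pass: end 09:35 <= 18:35? ✓; end 09:35 <= 17:20? ✓; start 08:55 <= 17:00? ✓ → yes.
retro: end 21:50 <= 18:35? ✗; end 21:50 <= 17:20? ✗; start 18:35 <= 17:00? ✗ → no.
snapshot: end 14:35 <= 18:35? ✓; end 14:35 <= 17:20? ✓; start 08:50 <= 17:00? ✓ → yes.
soundcheck: end 14:55 <= 18:35? ✓; end 14:55 <= 17:20? ✓; start 13:00 <= 17:00? ✓ → yes.
Result: design_review, handoff, onboarding, qa_pass, snapshot, soundcheck.

design_review, handoff, onboarding, qa_pass, snapshot, soundcheck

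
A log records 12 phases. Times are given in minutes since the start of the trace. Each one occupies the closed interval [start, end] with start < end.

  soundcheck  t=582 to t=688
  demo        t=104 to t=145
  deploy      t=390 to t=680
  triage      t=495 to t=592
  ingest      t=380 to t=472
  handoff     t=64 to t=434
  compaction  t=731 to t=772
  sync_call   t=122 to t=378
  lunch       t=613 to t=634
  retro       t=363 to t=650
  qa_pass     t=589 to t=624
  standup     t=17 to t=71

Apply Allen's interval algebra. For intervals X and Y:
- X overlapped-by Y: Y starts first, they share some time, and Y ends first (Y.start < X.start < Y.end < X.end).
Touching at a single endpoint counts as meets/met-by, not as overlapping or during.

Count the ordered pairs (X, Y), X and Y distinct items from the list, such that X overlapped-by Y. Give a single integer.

13

Checking all 132 ordered pairs for relation 'overlapped-by'; matching pairs in alphabetical order:
(deploy, handoff): deploy overlapped-by handoff ✓
(deploy, ingest): deploy overlapped-by ingest ✓
(deploy, retro): deploy overlapped-by retro ✓
(handoff, standup): handoff overlapped-by standup ✓
(ingest, handoff): ingest overlapped-by handoff ✓
(lunch, qa_pass): lunch overlapped-by qa_pass ✓
(qa_pass, triage): qa_pass overlapped-by triage ✓
(retro, handoff): retro overlapped-by handoff ✓
(retro, sync_call): retro overlapped-by sync_call ✓
(soundcheck, deploy): soundcheck overlapped-by deploy ✓
(soundcheck, retro): soundcheck overlapped-by retro ✓
(soundcheck, triage): soundcheck overlapped-by triage ✓
(sync_call, demo): sync_call overlapped-by demo ✓
Count: 13.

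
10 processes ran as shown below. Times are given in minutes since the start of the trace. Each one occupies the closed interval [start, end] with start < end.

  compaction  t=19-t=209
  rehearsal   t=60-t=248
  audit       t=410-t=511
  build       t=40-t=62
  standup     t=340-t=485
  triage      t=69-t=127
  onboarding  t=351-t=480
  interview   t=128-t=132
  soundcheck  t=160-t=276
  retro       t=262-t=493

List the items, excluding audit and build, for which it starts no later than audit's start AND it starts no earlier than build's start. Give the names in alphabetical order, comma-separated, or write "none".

interview, onboarding, rehearsal, retro, soundcheck, standup, triage

Conditions: its start is no later than audit's start (X.start <= t=410) AND its start is no earlier than build's start (X.start >= t=40).
compaction: start t=19 <= t=410? ✓; start t=19 >= t=40? ✗ → no.
interview: start t=128 <= t=410? ✓; start t=128 >= t=40? ✓ → yes.
onboarding: start t=351 <= t=410? ✓; start t=351 >= t=40? ✓ → yes.
rehearsal: start t=60 <= t=410? ✓; start t=60 >= t=40? ✓ → yes.
retro: start t=262 <= t=410? ✓; start t=262 >= t=40? ✓ → yes.
soundcheck: start t=160 <= t=410? ✓; start t=160 >= t=40? ✓ → yes.
standup: start t=340 <= t=410? ✓; start t=340 >= t=40? ✓ → yes.
triage: start t=69 <= t=410? ✓; start t=69 >= t=40? ✓ → yes.
Result: interview, onboarding, rehearsal, retro, soundcheck, standup, triage.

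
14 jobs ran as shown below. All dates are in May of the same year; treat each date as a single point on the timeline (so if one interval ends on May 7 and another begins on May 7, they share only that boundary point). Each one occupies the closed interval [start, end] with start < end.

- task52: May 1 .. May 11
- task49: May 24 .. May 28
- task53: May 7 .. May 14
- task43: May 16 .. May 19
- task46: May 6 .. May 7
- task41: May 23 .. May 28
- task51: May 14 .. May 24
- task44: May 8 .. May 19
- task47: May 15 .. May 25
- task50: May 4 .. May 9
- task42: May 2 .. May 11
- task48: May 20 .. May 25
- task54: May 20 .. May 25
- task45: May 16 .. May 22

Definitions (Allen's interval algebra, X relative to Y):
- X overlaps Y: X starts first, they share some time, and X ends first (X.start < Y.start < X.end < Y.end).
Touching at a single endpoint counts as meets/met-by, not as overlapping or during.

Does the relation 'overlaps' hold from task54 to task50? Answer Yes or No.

task54 = [May 20, May 25], task50 = [May 4, May 9].
Actual relation of task54 to task50: after.
Asked whether 'overlaps' holds → No.

No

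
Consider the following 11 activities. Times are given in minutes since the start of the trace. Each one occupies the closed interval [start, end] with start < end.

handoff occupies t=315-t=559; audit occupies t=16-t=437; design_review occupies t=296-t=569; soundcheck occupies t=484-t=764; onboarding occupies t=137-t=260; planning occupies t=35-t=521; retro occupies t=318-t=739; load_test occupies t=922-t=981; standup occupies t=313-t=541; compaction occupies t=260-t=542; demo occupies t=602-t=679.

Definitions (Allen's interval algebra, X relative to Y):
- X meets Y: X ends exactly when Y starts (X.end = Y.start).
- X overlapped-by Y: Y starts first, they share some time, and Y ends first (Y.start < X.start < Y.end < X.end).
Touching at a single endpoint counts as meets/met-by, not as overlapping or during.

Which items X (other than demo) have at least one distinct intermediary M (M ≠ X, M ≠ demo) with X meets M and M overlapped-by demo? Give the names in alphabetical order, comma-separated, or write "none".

none

Target demo = [t=602, t=679].
Intermediaries M with M overlapped-by demo: none.
Union: none.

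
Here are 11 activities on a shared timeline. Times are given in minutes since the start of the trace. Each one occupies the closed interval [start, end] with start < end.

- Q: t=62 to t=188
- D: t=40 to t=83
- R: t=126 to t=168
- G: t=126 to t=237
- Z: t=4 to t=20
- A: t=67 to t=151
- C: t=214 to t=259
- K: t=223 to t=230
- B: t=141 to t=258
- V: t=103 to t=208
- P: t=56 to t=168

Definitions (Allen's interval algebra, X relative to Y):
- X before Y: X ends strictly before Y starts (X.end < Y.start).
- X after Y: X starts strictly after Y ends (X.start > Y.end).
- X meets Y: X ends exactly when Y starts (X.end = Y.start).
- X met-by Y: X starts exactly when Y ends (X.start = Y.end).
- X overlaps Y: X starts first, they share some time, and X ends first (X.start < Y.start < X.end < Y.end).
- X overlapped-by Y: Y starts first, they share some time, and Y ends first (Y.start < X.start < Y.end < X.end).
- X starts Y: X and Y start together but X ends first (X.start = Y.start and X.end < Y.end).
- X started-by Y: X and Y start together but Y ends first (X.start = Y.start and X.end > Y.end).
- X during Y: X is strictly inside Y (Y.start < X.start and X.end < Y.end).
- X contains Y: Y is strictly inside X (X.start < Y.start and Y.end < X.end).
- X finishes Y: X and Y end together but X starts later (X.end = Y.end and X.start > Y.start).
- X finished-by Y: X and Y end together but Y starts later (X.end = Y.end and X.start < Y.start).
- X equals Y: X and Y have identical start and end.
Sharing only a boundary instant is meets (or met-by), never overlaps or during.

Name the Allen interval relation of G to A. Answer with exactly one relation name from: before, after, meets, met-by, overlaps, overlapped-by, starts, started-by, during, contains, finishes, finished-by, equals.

G = [t=126, t=237]; A = [t=67, t=151].
Compare endpoints: G.start > A.start, G.start < A.end, G.end > A.start, G.end > A.end.
That pattern is 'overlapped-by'.

overlapped-by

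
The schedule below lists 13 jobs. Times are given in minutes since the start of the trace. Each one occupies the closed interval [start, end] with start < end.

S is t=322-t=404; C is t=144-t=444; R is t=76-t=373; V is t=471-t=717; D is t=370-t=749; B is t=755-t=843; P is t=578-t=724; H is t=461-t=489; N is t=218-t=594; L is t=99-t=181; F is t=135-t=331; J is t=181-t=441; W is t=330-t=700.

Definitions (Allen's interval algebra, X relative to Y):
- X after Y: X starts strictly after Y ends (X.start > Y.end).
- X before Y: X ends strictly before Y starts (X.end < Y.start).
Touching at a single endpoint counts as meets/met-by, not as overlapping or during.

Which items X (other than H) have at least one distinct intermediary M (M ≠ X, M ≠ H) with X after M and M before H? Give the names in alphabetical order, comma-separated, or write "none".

B, D, N, P, S, V, W

Target H = [t=461, t=489].
Intermediaries M with M before H: C, F, J, L, R, S.
Via C — items with X after C: B, P, V.
Via F — items with X after F: B, D, P, V.
Via J — items with X after J: B, P, V.
Via L — items with X after L: B, D, N, P, S, V, W.
Via R — items with X after R: B, P, V.
Via S — items with X after S: B, P, V.
Union: B, D, N, P, S, V, W.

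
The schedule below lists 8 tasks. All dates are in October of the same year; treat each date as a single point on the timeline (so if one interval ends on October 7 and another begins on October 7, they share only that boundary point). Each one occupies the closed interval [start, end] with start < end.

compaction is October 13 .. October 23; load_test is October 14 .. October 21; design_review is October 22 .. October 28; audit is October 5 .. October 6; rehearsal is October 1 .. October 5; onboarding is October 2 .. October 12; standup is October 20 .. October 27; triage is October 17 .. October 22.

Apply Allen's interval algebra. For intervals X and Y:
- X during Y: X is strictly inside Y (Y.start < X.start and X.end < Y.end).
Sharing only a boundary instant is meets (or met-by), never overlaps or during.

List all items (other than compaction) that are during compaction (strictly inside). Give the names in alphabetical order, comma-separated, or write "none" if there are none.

Target compaction = [October 13, October 23].
audit [October 5, October 6] → before → no.
design_review [October 22, October 28] → overlapped-by → no.
load_test [October 14, October 21] → during → yes.
onboarding [October 2, October 12] → before → no.
rehearsal [October 1, October 5] → before → no.
standup [October 20, October 27] → overlapped-by → no.
triage [October 17, October 22] → during → yes.
Result: load_test, triage.

load_test, triage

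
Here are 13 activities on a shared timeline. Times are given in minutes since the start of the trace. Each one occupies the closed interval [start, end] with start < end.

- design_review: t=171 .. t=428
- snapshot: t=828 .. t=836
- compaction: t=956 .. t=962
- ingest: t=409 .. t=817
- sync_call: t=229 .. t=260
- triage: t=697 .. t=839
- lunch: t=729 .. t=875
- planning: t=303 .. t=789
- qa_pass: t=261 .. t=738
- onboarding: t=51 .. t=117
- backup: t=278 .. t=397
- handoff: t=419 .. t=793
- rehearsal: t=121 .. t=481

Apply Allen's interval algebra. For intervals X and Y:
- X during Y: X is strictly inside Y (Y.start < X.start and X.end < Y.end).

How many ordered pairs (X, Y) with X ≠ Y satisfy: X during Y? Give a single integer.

9

Checking all 156 ordered pairs for relation 'during'; matching pairs in alphabetical order:
(backup, design_review): backup during design_review ✓
(backup, qa_pass): backup during qa_pass ✓
(backup, rehearsal): backup during rehearsal ✓
(design_review, rehearsal): design_review during rehearsal ✓
(handoff, ingest): handoff during ingest ✓
(snapshot, lunch): snapshot during lunch ✓
(snapshot, triage): snapshot during triage ✓
(sync_call, design_review): sync_call during design_review ✓
(sync_call, rehearsal): sync_call during rehearsal ✓
Count: 9.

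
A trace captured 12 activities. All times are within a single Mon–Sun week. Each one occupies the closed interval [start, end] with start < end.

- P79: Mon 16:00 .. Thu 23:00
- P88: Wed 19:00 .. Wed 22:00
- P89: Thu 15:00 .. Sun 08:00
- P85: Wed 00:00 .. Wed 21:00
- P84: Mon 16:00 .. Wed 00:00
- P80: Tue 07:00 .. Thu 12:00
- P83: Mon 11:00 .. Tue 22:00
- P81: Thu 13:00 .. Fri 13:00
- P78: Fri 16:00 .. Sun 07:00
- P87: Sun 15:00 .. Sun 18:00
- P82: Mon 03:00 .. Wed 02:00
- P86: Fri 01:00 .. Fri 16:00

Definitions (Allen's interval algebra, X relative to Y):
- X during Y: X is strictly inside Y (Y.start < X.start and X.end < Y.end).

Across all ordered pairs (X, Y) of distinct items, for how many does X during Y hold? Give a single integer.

9

Checking all 132 ordered pairs for relation 'during'; matching pairs in alphabetical order:
(P78, P89): P78 during P89 ✓
(P80, P79): P80 during P79 ✓
(P83, P82): P83 during P82 ✓
(P84, P82): P84 during P82 ✓
(P85, P79): P85 during P79 ✓
(P85, P80): P85 during P80 ✓
(P86, P89): P86 during P89 ✓
(P88, P79): P88 during P79 ✓
(P88, P80): P88 during P80 ✓
Count: 9.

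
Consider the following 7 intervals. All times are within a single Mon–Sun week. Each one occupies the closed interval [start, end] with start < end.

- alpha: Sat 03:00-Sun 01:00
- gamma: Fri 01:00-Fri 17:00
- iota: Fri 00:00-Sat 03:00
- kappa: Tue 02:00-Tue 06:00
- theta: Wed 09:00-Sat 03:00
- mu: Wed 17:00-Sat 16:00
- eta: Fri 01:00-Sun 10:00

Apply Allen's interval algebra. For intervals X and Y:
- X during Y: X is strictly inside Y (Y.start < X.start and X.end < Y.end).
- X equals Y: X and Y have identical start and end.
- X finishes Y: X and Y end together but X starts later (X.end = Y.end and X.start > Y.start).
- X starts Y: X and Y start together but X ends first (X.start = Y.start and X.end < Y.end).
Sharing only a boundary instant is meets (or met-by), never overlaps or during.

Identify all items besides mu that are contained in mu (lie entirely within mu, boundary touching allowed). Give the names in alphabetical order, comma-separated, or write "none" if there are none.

Target mu = [Wed 17:00, Sat 16:00].
alpha [Sat 03:00, Sun 01:00] → overlapped-by → no.
eta [Fri 01:00, Sun 10:00] → overlapped-by → no.
gamma [Fri 01:00, Fri 17:00] → during → yes.
iota [Fri 00:00, Sat 03:00] → during → yes.
kappa [Tue 02:00, Tue 06:00] → before → no.
theta [Wed 09:00, Sat 03:00] → overlaps → no.
Result: gamma, iota.

gamma, iota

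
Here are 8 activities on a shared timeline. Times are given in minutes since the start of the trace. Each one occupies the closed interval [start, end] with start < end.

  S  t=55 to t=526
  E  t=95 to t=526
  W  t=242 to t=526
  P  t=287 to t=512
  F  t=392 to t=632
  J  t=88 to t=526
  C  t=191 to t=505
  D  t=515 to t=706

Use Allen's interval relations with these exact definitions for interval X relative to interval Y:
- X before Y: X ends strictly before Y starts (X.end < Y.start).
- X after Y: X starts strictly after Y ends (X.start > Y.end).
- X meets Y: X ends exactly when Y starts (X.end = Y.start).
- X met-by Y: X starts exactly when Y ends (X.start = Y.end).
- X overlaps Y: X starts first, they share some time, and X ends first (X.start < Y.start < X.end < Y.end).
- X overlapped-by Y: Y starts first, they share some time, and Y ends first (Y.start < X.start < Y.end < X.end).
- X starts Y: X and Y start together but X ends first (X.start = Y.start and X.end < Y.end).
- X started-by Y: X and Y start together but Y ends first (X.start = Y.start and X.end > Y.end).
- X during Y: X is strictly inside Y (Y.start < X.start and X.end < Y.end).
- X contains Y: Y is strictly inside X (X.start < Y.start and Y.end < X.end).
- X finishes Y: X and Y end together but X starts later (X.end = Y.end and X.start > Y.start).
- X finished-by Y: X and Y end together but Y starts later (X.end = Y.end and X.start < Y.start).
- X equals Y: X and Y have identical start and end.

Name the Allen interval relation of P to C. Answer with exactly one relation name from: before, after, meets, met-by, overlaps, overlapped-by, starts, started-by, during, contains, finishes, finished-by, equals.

P = [t=287, t=512]; C = [t=191, t=505].
Compare endpoints: P.start > C.start, P.start < C.end, P.end > C.start, P.end > C.end.
That pattern is 'overlapped-by'.

overlapped-by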